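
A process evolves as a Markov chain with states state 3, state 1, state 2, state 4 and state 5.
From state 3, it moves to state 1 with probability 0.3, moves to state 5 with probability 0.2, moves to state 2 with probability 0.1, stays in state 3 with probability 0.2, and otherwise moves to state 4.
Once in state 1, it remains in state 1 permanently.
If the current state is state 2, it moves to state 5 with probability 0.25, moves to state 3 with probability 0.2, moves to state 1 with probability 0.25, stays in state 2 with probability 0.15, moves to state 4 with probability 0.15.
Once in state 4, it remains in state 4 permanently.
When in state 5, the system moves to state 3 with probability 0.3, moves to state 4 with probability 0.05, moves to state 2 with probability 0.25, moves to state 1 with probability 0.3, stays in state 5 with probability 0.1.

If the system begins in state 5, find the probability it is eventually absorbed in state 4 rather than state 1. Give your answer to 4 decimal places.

Let h(s) be the probability of absorption at state 4 starting from transient state s. Then h(state 4) = 1 and h(state 1) = 0. By first-step analysis:
h(state 3) = 0.2·h(state 3) + 0.3·0 + 0.1·h(state 2) + 0.2·1 + 0.2·h(state 5)
h(state 2) = 0.2·h(state 3) + 0.25·0 + 0.15·h(state 2) + 0.15·1 + 0.25·h(state 5)
h(state 5) = 0.3·h(state 3) + 0.3·0 + 0.25·h(state 2) + 0.05·1 + 0.1·h(state 5)
Solving: h(state 3) = 0.3601, h(state 2) = 0.3407, h(state 5) = 0.2702.
Starting from state 5, the probability is 0.2702.

0.2702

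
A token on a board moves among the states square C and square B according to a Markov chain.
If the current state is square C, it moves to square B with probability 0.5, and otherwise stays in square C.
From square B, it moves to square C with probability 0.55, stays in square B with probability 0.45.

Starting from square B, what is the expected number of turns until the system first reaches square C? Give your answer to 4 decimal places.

1.8182

Let t(s) be the expected number of turns to first reach square C from state s, with t(square C) = 0. Conditioning on the first turn:
t(square B) = 1 + 0.45·t(square B)
Solving: t(square B) = 1.8182.
Expected turns from square B to square C: 1.8182.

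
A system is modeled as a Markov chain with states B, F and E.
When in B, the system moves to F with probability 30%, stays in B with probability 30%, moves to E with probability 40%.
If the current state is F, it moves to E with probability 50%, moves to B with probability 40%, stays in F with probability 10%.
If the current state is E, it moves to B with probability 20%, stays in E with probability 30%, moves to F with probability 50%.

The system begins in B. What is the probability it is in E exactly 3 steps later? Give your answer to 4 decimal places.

0.3930

Propagate the distribution vector 3 steps from B.
After 0 steps: (1.0000, 0.0000, 0.0000)
After 1 step: (0.3000, 0.3000, 0.4000)
After 2 steps: (0.2900, 0.3200, 0.3900)
After 3 steps: (0.2930, 0.3140, 0.3930)
P(in E after 3 steps) = 0.3930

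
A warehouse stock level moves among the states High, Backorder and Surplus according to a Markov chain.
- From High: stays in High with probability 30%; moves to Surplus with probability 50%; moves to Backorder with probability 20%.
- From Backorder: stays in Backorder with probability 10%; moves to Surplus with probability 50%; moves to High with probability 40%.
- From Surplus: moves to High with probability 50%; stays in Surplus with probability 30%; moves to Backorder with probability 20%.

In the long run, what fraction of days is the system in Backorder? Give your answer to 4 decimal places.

Let the stationary distribution be π with π = πP and π_1 + π_2 + π_3 = 1.
π_1 = 0.3·π_1 + 0.4·π_2 + 0.5·π_3
π_2 = 0.2·π_1 + 0.1·π_2 + 0.2·π_3
Solving with the normalization constraint gives π = (0.4015, 0.1818, 0.4167).
So the stationary probability of Backorder is 0.1818.

0.1818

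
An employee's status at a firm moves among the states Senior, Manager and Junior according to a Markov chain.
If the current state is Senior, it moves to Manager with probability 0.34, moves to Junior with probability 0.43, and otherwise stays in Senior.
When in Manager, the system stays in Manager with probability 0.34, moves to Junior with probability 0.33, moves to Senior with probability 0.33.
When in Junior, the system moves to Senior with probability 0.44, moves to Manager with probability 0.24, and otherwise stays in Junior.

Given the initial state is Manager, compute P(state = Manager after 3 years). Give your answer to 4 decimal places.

Propagate the distribution vector 3 years from Manager.
After 0 years: (0.0000, 1.0000, 0.0000)
After 1 year: (0.3300, 0.3400, 0.3300)
After 2 years: (0.3333, 0.3070, 0.3597)
After 3 years: (0.3362, 0.3040, 0.3597)
P(in Manager after 3 years) = 0.3040

0.3040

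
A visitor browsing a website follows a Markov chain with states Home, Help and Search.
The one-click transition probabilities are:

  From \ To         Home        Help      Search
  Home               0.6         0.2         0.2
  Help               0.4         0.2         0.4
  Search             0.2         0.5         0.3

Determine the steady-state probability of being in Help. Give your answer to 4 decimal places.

0.2857

Let the stationary distribution be π with π = πP and π_1 + π_2 + π_3 = 1.
π_1 = 0.6·π_1 + 0.4·π_2 + 0.2·π_3
π_2 = 0.2·π_1 + 0.2·π_2 + 0.5·π_3
Solving with the normalization constraint gives π = (0.4286, 0.2857, 0.2857).
So the stationary probability of Help is 0.2857.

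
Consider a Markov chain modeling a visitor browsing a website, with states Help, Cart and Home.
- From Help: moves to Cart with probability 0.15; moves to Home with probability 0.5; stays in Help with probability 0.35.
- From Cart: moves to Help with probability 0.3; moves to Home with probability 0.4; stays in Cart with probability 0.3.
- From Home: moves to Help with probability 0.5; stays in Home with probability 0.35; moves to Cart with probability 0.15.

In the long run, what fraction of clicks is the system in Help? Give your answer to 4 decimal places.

0.4041

Let the stationary distribution be π with π = πP and π_1 + π_2 + π_3 = 1.
π_1 = 0.35·π_1 + 0.3·π_2 + 0.5·π_3
π_2 = 0.15·π_1 + 0.3·π_2 + 0.15·π_3
Solving with the normalization constraint gives π = (0.4041, 0.1765, 0.4194).
So the stationary probability of Help is 0.4041.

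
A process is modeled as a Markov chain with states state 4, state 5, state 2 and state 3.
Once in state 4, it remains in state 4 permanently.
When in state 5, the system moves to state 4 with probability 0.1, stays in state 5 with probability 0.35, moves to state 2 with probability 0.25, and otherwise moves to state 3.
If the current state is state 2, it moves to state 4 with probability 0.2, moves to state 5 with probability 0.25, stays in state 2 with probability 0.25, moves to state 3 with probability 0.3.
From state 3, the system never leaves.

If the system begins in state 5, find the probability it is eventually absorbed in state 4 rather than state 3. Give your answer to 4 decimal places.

0.2941

Let h(s) be the probability of absorption at state 4 starting from transient state s. Then h(state 4) = 1 and h(state 3) = 0. By first-step analysis:
h(state 5) = 0.1·1 + 0.35·h(state 5) + 0.25·h(state 2) + 0.3·0
h(state 2) = 0.2·1 + 0.25·h(state 5) + 0.25·h(state 2) + 0.3·0
Solving: h(state 5) = 0.2941, h(state 2) = 0.3647.
Starting from state 5, the probability is 0.2941.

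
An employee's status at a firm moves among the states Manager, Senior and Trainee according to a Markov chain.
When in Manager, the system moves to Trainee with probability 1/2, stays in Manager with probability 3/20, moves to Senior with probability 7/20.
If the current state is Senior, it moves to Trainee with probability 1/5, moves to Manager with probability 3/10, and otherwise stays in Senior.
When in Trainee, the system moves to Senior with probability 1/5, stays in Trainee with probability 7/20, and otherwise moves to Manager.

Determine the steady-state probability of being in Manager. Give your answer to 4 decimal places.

0.3056

Let the stationary distribution be π with π = πP and π_1 + π_2 + π_3 = 1.
π_1 = 0.15·π_1 + 0.3·π_2 + 0.45·π_3
π_2 = 0.35·π_1 + 0.5·π_2 + 0.2·π_3
Solving with the normalization constraint gives π = (0.3056, 0.3512, 0.3432).
So the stationary probability of Manager is 0.3056.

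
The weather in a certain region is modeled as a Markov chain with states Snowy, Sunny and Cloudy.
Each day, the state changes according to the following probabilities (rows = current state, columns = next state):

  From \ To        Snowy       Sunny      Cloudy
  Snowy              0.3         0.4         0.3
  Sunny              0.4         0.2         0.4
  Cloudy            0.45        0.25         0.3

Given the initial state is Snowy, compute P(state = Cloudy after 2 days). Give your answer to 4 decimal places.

0.3400

Sum over the intermediate state after 1 day:
P = P(Snowy→Snowy)·P(Snowy→Cloudy) + P(Snowy→Sunny)·P(Sunny→Cloudy) + P(Snowy→Cloudy)·P(Cloudy→Cloudy)
  = 0.3×0.3 + 0.4×0.4 + 0.3×0.3
  = 0.0900 + 0.1600 + 0.0900 = 0.3400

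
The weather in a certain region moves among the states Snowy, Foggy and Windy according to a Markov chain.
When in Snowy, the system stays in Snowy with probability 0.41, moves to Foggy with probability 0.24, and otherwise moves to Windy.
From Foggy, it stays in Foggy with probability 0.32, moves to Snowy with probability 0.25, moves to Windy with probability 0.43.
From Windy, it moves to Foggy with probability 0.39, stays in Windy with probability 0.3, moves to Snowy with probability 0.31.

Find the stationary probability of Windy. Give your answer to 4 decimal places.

Let the stationary distribution be π with π = πP and π_1 + π_2 + π_3 = 1.
π_1 = 0.41·π_1 + 0.25·π_2 + 0.31·π_3
π_2 = 0.24·π_1 + 0.32·π_2 + 0.39·π_3
Solving with the normalization constraint gives π = (0.3232, 0.3192, 0.3577).
So the stationary probability of Windy is 0.3577.

0.3577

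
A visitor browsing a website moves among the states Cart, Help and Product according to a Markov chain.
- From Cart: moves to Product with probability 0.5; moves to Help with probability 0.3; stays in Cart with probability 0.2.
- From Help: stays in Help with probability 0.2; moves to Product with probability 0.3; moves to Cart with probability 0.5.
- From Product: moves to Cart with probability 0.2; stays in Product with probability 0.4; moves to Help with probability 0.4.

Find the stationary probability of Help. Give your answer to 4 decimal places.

Let the stationary distribution be π with π = πP and π_1 + π_2 + π_3 = 1.
π_1 = 0.2·π_1 + 0.5·π_2 + 0.2·π_3
π_2 = 0.3·π_1 + 0.2·π_2 + 0.4·π_3
Solving with the normalization constraint gives π = (0.2927, 0.3089, 0.3984).
So the stationary probability of Help is 0.3089.

0.3089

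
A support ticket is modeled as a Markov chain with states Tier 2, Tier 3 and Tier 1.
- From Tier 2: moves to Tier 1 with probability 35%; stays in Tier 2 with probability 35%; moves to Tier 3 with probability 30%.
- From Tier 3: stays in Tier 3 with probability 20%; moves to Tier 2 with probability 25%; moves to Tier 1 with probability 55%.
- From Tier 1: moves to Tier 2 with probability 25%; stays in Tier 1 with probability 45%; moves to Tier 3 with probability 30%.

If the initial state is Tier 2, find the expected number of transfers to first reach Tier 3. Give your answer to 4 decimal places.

Let t(s) be the expected number of transfers to first reach Tier 3 from state s, with t(Tier 3) = 0. Conditioning on the first transfer:
t(Tier 2) = 1 + 0.35·t(Tier 2) + 0.35·t(Tier 1)
t(Tier 1) = 1 + 0.25·t(Tier 2) + 0.45·t(Tier 1)
Solving: t(Tier 2) = 3.3333, t(Tier 1) = 3.3333.
Expected transfers from Tier 2 to Tier 3: 3.3333.

3.3333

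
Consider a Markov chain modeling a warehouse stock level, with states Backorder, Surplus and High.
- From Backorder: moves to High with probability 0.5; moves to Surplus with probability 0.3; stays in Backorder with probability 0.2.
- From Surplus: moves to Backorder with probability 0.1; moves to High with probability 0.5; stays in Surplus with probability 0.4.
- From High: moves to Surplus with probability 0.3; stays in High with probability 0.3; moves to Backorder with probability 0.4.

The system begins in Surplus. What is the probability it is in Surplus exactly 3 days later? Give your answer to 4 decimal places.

Propagate the distribution vector 3 days from Surplus.
After 0 days: (0.0000, 1.0000, 0.0000)
After 1 day: (0.1000, 0.4000, 0.5000)
After 2 days: (0.2600, 0.3400, 0.4000)
After 3 days: (0.2460, 0.3340, 0.4200)
P(in Surplus after 3 days) = 0.3340

0.3340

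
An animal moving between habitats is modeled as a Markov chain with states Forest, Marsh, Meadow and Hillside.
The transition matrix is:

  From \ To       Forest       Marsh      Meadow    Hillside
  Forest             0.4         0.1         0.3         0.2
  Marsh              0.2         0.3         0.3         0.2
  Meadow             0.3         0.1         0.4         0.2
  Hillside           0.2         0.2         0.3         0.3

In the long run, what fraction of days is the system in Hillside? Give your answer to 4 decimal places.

0.2222

Let the stationary distribution be π with π = πP and π_1 + π_2 + π_3 + π_4 = 1.
π_1 = 0.4·π_1 + 0.2·π_2 + 0.3·π_3 + 0.2·π_4
π_2 = 0.1·π_1 + 0.3·π_2 + 0.1·π_3 + 0.2·π_4
π_3 = 0.3·π_1 + 0.3·π_2 + 0.4·π_3 + 0.3·π_4
Solving with the normalization constraint gives π = (0.2917, 0.1528, 0.3333, 0.2222).
So the stationary probability of Hillside is 0.2222.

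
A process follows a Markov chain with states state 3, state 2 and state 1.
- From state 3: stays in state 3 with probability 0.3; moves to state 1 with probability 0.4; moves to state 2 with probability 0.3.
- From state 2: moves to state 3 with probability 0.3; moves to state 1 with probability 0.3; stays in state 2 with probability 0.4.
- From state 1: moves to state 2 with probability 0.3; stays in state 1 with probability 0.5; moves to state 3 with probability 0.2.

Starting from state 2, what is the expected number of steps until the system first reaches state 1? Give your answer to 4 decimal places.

3.0303

Let t(s) be the expected number of steps to first reach state 1 from state s, with t(state 1) = 0. Conditioning on the first step:
t(state 3) = 1 + 0.3·t(state 3) + 0.3·t(state 2)
t(state 2) = 1 + 0.3·t(state 3) + 0.4·t(state 2)
Solving: t(state 3) = 2.7273, t(state 2) = 3.0303.
Expected steps from state 2 to state 1: 3.0303.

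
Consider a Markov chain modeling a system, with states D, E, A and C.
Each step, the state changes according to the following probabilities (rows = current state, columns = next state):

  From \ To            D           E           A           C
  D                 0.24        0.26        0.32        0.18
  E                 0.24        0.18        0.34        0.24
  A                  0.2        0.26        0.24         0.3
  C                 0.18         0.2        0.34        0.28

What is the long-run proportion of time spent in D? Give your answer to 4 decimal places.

Let the stationary distribution be π with π = πP and π_1 + π_2 + π_3 + π_4 = 1.
π_1 = 0.24·π_1 + 0.24·π_2 + 0.2·π_3 + 0.18·π_4
π_2 = 0.26·π_1 + 0.18·π_2 + 0.26·π_3 + 0.2·π_4
π_3 = 0.32·π_1 + 0.34·π_2 + 0.24·π_3 + 0.34·π_4
Solving with the normalization constraint gives π = (0.2124, 0.2265, 0.3052, 0.2558).
So the stationary probability of D is 0.2124.

0.2124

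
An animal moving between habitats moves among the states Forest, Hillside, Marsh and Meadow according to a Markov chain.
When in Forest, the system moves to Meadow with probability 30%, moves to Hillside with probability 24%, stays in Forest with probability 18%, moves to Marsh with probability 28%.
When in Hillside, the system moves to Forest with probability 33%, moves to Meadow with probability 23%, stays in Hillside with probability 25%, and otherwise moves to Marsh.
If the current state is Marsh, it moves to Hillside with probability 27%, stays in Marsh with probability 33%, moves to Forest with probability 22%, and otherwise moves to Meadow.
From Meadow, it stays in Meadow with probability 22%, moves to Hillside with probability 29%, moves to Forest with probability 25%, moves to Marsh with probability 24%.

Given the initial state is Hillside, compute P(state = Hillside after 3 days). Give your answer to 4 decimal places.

Propagate the distribution vector 3 days from Hillside.
After 0 days: (0.0000, 1.0000, 0.0000, 0.0000)
After 1 day: (0.3300, 0.2500, 0.1900, 0.2300)
After 2 days: (0.2412, 0.2597, 0.2578, 0.2413)
After 3 days: (0.2462, 0.2624, 0.2599, 0.2316)
P(in Hillside after 3 days) = 0.2624

0.2624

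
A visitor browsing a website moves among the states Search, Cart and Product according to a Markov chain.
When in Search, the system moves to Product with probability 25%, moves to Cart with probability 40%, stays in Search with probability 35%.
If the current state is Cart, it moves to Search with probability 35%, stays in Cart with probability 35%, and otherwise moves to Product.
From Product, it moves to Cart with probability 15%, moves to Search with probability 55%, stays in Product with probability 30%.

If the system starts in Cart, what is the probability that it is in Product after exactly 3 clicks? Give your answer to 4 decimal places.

Propagate the distribution vector 3 clicks from Cart.
After 0 clicks: (0.0000, 1.0000, 0.0000)
After 1 click: (0.3500, 0.3500, 0.3000)
After 2 clicks: (0.4100, 0.3075, 0.2825)
After 3 clicks: (0.4065, 0.3140, 0.2795)
P(in Product after 3 clicks) = 0.2795

0.2795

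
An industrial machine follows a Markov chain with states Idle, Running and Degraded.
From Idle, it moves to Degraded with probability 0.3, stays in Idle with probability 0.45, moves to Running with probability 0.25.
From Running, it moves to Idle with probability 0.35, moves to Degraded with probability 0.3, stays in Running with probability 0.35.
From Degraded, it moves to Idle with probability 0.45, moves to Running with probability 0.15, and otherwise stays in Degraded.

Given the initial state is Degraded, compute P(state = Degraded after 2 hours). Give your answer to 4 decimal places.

Sum over the intermediate state after 1 hour:
P = P(Degraded→Idle)·P(Idle→Degraded) + P(Degraded→Running)·P(Running→Degraded) + P(Degraded→Degraded)·P(Degraded→Degraded)
  = 0.45×0.3 + 0.15×0.3 + 0.4×0.4
  = 0.1350 + 0.0450 + 0.1600 = 0.3400

0.3400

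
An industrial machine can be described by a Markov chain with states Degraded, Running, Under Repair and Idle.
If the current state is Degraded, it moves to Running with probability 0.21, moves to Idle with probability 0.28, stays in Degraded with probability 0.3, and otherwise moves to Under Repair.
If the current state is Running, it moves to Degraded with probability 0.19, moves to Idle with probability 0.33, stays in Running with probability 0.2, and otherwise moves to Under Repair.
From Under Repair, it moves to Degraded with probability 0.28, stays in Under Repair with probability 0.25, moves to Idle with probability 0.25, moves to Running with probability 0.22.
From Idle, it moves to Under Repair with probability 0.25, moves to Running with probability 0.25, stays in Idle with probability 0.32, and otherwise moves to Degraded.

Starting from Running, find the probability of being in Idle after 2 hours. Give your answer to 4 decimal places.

0.2948

Propagate the distribution vector 2 hours from Running.
After 0 hours: (0.0000, 1.0000, 0.0000, 0.0000)
After 1 hour: (0.1900, 0.2000, 0.2800, 0.3300)
After 2 hours: (0.2328, 0.2240, 0.2484, 0.2948)
P(in Idle after 2 hours) = 0.2948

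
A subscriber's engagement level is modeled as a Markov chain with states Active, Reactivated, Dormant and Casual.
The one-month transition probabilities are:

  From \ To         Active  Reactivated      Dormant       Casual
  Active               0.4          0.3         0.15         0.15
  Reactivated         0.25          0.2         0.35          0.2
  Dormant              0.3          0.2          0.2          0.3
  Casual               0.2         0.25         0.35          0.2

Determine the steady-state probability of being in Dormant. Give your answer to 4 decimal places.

0.2528

Let the stationary distribution be π with π = πP and π_1 + π_2 + π_3 + π_4 = 1.
π_1 = 0.4·π_1 + 0.25·π_2 + 0.3·π_3 + 0.2·π_4
π_2 = 0.3·π_1 + 0.2·π_2 + 0.2·π_3 + 0.25·π_4
π_3 = 0.15·π_1 + 0.35·π_2 + 0.2·π_3 + 0.35·π_4
Solving with the normalization constraint gives π = (0.2966, 0.2402, 0.2528, 0.2104).
So the stationary probability of Dormant is 0.2528.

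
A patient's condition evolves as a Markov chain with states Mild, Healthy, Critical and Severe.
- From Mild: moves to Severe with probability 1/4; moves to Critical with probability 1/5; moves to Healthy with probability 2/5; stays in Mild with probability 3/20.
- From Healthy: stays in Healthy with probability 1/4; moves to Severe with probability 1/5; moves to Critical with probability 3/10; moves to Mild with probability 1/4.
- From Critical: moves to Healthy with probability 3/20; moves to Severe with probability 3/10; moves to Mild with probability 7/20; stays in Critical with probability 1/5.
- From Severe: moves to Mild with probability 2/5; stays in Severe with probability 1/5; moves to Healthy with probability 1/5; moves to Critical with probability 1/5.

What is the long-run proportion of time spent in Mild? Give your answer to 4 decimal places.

Let the stationary distribution be π with π = πP and π_1 + π_2 + π_3 + π_4 = 1.
π_1 = 0.15·π_1 + 0.25·π_2 + 0.35·π_3 + 0.4·π_4
π_2 = 0.4·π_1 + 0.25·π_2 + 0.15·π_3 + 0.2·π_4
π_3 = 0.2·π_1 + 0.3·π_2 + 0.2·π_3 + 0.2·π_4
Solving with the normalization constraint gives π = (0.2801, 0.2576, 0.2258, 0.2366).
So the stationary probability of Mild is 0.2801.

0.2801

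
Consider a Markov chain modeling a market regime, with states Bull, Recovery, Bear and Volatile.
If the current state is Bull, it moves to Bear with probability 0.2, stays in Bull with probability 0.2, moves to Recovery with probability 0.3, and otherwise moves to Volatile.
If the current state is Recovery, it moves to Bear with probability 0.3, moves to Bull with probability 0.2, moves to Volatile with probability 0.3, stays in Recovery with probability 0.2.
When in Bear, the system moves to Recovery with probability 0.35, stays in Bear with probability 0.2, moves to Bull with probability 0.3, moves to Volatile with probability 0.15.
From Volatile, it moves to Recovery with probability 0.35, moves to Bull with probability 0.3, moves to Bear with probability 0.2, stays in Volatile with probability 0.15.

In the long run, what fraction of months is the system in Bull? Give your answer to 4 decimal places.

Let the stationary distribution be π with π = πP and π_1 + π_2 + π_3 + π_4 = 1.
π_1 = 0.2·π_1 + 0.2·π_2 + 0.3·π_3 + 0.3·π_4
π_2 = 0.3·π_1 + 0.2·π_2 + 0.35·π_3 + 0.35·π_4
π_3 = 0.2·π_1 + 0.3·π_2 + 0.2·π_3 + 0.2·π_4
Solving with the normalization constraint gives π = (0.2460, 0.2937, 0.2294, 0.2310).
So the stationary probability of Bull is 0.2460.

0.2460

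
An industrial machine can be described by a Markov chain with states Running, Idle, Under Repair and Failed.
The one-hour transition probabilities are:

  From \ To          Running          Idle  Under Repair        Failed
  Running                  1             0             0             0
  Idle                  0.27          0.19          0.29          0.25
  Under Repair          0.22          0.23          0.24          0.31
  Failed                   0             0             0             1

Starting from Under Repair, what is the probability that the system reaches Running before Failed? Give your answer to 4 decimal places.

0.4378

Let h(s) be the probability of absorption at Running starting from transient state s. Then h(Running) = 1 and h(Failed) = 0. By first-step analysis:
h(Idle) = 0.27·1 + 0.19·h(Idle) + 0.29·h(Under Repair) + 0.25·0
h(Under Repair) = 0.22·1 + 0.23·h(Idle) + 0.24·h(Under Repair) + 0.31·0
Solving: h(Idle) = 0.4901, h(Under Repair) = 0.4378.
Starting from Under Repair, the probability is 0.4378.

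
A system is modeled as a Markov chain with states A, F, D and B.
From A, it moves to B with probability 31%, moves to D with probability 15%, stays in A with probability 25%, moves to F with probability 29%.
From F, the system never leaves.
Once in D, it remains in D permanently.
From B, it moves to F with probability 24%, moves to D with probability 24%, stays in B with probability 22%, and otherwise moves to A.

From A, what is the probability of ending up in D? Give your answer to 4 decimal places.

Let h(s) be the probability of absorption at D starting from transient state s. Then h(D) = 1 and h(F) = 0. By first-step analysis:
h(A) = 0.25·h(A) + 0.29·0 + 0.15·1 + 0.31·h(B)
h(B) = 0.3·h(A) + 0.24·0 + 0.24·1 + 0.22·h(B)
Solving: h(A) = 0.3890, h(B) = 0.4573.
Starting from A, the probability is 0.3890.

0.3890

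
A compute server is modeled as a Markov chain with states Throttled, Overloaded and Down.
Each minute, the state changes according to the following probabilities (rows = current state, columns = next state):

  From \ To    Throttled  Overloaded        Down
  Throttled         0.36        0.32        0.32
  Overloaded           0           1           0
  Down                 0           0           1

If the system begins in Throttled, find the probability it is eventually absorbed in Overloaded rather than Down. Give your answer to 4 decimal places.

Let h(s) be the probability of absorption at Overloaded starting from transient state s. Then h(Overloaded) = 1 and h(Down) = 0. By first-step analysis:
h(Throttled) = 0.36·h(Throttled) + 0.32·1 + 0.32·0
Solving: h(Throttled) = 0.5000.
Starting from Throttled, the probability is 0.5000.

0.5000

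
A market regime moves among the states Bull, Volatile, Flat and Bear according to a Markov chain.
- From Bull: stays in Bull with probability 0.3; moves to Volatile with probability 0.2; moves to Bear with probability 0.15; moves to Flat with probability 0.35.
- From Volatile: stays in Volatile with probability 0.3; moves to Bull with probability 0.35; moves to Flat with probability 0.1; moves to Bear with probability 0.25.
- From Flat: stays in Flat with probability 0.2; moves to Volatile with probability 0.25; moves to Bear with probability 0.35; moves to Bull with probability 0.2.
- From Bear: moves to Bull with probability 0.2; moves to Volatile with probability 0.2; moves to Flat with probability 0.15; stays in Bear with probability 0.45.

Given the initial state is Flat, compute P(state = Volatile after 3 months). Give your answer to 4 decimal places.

0.2329

Propagate the distribution vector 3 months from Flat.
After 0 months: (0.0000, 0.0000, 1.0000, 0.0000)
After 1 month: (0.2000, 0.2500, 0.2000, 0.3500)
After 2 months: (0.2575, 0.2350, 0.1875, 0.3200)
After 3 months: (0.2610, 0.2329, 0.1991, 0.3070)
P(in Volatile after 3 months) = 0.2329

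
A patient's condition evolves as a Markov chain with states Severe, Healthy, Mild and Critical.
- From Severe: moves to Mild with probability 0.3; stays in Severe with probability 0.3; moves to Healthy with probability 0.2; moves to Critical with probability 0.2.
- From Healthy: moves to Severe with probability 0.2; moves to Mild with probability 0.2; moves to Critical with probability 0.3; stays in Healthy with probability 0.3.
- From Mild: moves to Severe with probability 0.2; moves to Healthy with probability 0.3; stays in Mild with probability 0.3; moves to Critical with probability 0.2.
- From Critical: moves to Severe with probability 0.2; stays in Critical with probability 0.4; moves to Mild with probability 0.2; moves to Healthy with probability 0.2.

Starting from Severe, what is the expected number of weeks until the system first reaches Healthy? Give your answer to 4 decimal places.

Let t(s) be the expected number of weeks to first reach Healthy from state s, with t(Healthy) = 0. Conditioning on the first week:
t(Severe) = 1 + 0.3·t(Severe) + 0.3·t(Mild) + 0.2·t(Critical)
t(Mild) = 1 + 0.2·t(Severe) + 0.3·t(Mild) + 0.2·t(Critical)
t(Critical) = 1 + 0.2·t(Severe) + 0.2·t(Mild) + 0.4·t(Critical)
Solving: t(Severe) = 4.3956, t(Mild) = 3.9560, t(Critical) = 4.4505.
Expected weeks from Severe to Healthy: 4.3956.

4.3956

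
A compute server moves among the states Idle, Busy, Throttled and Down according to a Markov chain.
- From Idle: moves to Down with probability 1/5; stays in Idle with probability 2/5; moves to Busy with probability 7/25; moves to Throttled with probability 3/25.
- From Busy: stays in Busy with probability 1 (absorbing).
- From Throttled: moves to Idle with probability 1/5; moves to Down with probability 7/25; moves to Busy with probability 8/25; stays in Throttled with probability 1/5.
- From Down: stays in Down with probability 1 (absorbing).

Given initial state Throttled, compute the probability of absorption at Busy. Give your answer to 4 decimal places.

Let h(s) be the probability of absorption at Busy starting from transient state s. Then h(Busy) = 1 and h(Down) = 0. By first-step analysis:
h(Idle) = 0.4·h(Idle) + 0.28·1 + 0.12·h(Throttled) + 0.2·0
h(Throttled) = 0.2·h(Idle) + 0.32·1 + 0.2·h(Throttled) + 0.28·0
Solving: h(Idle) = 0.5754, h(Throttled) = 0.5439.
Starting from Throttled, the probability is 0.5439.

0.5439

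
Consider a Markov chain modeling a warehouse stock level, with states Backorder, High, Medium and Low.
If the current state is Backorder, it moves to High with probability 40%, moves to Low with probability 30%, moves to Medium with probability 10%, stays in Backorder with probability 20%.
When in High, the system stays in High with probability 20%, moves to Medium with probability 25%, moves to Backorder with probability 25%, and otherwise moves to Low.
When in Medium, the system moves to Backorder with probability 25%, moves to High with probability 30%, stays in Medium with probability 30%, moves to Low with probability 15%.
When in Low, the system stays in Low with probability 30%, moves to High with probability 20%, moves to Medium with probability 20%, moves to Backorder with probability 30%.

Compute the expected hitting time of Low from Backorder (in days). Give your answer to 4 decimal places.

3.6723

Let t(s) be the expected number of days to first reach Low from state s, with t(Low) = 0. Conditioning on the first day:
t(Backorder) = 1 + 0.2·t(Backorder) + 0.4·t(High) + 0.1·t(Medium)
t(High) = 1 + 0.25·t(Backorder) + 0.2·t(High) + 0.25·t(Medium)
t(Medium) = 1 + 0.25·t(Backorder) + 0.3·t(High) + 0.3·t(Medium)
Solving: t(Backorder) = 3.6723, t(High) = 3.7571, t(Medium) = 4.3503.
Expected days from Backorder to Low: 3.6723.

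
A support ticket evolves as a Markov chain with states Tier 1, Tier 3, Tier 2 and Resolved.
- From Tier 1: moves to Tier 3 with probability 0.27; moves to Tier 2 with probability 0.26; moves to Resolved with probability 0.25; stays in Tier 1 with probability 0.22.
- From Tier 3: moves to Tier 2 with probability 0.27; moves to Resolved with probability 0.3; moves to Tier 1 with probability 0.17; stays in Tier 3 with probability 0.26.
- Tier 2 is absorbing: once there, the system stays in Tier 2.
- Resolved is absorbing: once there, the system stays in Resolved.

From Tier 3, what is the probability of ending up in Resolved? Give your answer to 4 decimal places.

0.5204

Let h(s) be the probability of absorption at Resolved starting from transient state s. Then h(Resolved) = 1 and h(Tier 2) = 0. By first-step analysis:
h(Tier 1) = 0.22·h(Tier 1) + 0.27·h(Tier 3) + 0.26·0 + 0.25·1
h(Tier 3) = 0.17·h(Tier 1) + 0.26·h(Tier 3) + 0.27·0 + 0.3·1
Solving: h(Tier 1) = 0.5007, h(Tier 3) = 0.5204.
Starting from Tier 3, the probability is 0.5204.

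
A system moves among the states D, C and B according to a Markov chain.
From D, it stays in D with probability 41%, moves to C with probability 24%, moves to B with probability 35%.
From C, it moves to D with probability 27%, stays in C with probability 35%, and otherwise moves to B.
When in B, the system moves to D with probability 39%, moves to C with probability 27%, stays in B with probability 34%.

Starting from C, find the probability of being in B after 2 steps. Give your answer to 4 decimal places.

0.3567

Sum over the intermediate state after 1 step:
P = P(C→D)·P(D→B) + P(C→C)·P(C→B) + P(C→B)·P(B→B)
  = 0.27×0.35 + 0.35×0.38 + 0.38×0.34
  = 0.0945 + 0.1330 + 0.1292 = 0.3567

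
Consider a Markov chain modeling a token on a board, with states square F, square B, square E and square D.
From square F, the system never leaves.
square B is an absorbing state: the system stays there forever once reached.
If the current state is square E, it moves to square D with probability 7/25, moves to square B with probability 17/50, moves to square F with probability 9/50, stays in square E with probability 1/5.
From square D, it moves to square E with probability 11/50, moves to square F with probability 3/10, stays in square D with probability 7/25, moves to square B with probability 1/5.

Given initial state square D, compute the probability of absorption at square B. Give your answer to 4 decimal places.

Let h(s) be the probability of absorption at square B starting from transient state s. Then h(square B) = 1 and h(square F) = 0. By first-step analysis:
h(square E) = 0.18·0 + 0.34·1 + 0.2·h(square E) + 0.28·h(square D)
h(square D) = 0.3·0 + 0.2·1 + 0.22·h(square E) + 0.28·h(square D)
Solving: h(square E) = 0.5848, h(square D) = 0.4565.
Starting from square D, the probability is 0.4565.

0.4565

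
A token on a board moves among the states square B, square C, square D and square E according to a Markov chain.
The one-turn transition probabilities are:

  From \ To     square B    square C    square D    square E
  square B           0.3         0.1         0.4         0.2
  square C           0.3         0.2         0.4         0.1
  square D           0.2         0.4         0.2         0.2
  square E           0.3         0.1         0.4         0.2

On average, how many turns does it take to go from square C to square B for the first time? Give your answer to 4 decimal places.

Let t(s) be the expected number of turns to first reach square B from state s, with t(square B) = 0. Conditioning on the first turn:
t(square C) = 1 + 0.2·t(square C) + 0.4·t(square D) + 0.1·t(square E)
t(square D) = 1 + 0.4·t(square C) + 0.2·t(square D) + 0.2·t(square E)
t(square E) = 1 + 0.1·t(square C) + 0.4·t(square D) + 0.2·t(square E)
Solving: t(square C) = 3.7500, t(square D) = 4.0625, t(square E) = 3.7500.
Expected turns from square C to square B: 3.7500.

3.7500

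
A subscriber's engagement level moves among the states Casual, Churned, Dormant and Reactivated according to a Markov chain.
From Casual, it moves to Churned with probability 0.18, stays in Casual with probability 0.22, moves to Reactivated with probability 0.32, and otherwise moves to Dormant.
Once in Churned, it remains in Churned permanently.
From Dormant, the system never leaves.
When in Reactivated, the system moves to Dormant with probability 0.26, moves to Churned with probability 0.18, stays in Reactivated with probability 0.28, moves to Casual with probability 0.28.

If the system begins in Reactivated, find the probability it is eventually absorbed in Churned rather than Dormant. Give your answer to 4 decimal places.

0.4042

Let h(s) be the probability of absorption at Churned starting from transient state s. Then h(Churned) = 1 and h(Dormant) = 0. By first-step analysis:
h(Casual) = 0.22·h(Casual) + 0.18·1 + 0.28·0 + 0.32·h(Reactivated)
h(Reactivated) = 0.28·h(Casual) + 0.18·1 + 0.26·0 + 0.28·h(Reactivated)
Solving: h(Casual) = 0.3966, h(Reactivated) = 0.4042.
Starting from Reactivated, the probability is 0.4042.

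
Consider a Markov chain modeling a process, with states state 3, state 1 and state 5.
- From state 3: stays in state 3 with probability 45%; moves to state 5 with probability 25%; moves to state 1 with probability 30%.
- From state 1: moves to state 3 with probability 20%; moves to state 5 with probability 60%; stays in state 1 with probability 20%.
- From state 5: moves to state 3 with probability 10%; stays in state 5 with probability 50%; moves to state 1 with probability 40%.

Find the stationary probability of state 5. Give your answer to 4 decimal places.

Let the stationary distribution be π with π = πP and π_1 + π_2 + π_3 = 1.
π_1 = 0.45·π_1 + 0.2·π_2 + 0.1·π_3
π_2 = 0.3·π_1 + 0.2·π_2 + 0.4·π_3
Solving with the normalization constraint gives π = (0.2025, 0.3165, 0.4810).
So the stationary probability of state 5 is 0.4810.

0.4810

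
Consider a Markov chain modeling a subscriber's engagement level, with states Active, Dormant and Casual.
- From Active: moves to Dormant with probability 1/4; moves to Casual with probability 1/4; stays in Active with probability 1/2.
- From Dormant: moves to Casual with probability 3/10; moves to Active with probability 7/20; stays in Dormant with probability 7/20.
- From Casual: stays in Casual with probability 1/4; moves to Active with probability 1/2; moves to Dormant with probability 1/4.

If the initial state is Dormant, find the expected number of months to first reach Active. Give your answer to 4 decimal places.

Let t(s) be the expected number of months to first reach Active from state s, with t(Active) = 0. Conditioning on the first month:
t(Dormant) = 1 + 0.35·t(Dormant) + 0.3·t(Casual)
t(Casual) = 1 + 0.25·t(Dormant) + 0.25·t(Casual)
Solving: t(Dormant) = 2.5455, t(Casual) = 2.1818.
Expected months from Dormant to Active: 2.5455.

2.5455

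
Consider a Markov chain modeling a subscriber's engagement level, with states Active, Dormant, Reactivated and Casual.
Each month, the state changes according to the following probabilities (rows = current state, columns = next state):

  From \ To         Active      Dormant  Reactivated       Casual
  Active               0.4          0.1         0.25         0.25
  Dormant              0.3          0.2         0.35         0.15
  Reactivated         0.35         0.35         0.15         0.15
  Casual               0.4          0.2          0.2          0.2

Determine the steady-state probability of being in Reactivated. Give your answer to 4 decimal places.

Let the stationary distribution be π with π = πP and π_1 + π_2 + π_3 + π_4 = 1.
π_1 = 0.4·π_1 + 0.3·π_2 + 0.35·π_3 + 0.4·π_4
π_2 = 0.1·π_1 + 0.2·π_2 + 0.35·π_3 + 0.2·π_4
π_3 = 0.25·π_1 + 0.35·π_2 + 0.15·π_3 + 0.2·π_4
Solving with the normalization constraint gives π = (0.3683, 0.1986, 0.2364, 0.1967).
So the stationary probability of Reactivated is 0.2364.

0.2364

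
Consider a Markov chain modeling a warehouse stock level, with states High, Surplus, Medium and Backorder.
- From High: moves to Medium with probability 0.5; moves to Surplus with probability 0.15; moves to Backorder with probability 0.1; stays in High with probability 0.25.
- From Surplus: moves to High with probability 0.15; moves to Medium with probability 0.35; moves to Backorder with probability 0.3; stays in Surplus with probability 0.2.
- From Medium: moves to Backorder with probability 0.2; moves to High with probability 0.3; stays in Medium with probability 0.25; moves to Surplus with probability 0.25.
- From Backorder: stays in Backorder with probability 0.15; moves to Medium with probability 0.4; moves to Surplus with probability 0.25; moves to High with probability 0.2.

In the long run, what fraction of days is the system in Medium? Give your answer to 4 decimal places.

Let the stationary distribution be π with π = πP and π_1 + π_2 + π_3 + π_4 = 1.
π_1 = 0.25·π_1 + 0.15·π_2 + 0.3·π_3 + 0.2·π_4
π_2 = 0.15·π_1 + 0.2·π_2 + 0.25·π_3 + 0.25·π_4
π_3 = 0.5·π_1 + 0.35·π_2 + 0.25·π_3 + 0.4·π_4
Solving with the normalization constraint gives π = (0.2370, 0.2155, 0.3591, 0.1884).
So the stationary probability of Medium is 0.3591.

0.3591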